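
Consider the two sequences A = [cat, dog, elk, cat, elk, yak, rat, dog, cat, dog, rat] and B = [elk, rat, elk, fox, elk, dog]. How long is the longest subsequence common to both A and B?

A longest common subsequence is elk, elk, dog (length 3); the LCS DP confirms no longer common subsequence exists.

3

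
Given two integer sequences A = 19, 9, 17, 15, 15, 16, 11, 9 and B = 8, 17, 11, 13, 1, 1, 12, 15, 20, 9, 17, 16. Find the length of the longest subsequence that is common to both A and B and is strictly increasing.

For each value that appears in both, track the longest common increasing run ending there.
The best achievable length is 2; one witness is 9, 17 (A-positions 2,3, B-positions 10,11).

2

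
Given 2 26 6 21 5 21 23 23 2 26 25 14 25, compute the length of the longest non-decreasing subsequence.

Scanning left to right, the best length ending at each element is: 2→1, 26→2, 6→2, 21→3, 5→2, 21→4, 23→5, 23→6, 2→2, 26→7, 25→7, 14→3, 25→8.
So the longest non-decreasing subsequence has length 8, e.g. 2, 6, 21, 21, 23, 23, 25, 25.

8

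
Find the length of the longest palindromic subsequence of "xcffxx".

4

One longest palindromic subsequence is xffx (positions 1,3,4,6); it reads the same forward and backward, and the interval DP gives dp[1][6] = 4.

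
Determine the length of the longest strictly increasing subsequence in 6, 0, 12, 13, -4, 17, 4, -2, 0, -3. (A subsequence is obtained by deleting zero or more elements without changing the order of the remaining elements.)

Let dp[i] be the longest increasing subsequence ending at position i. Then dp = [1, 1, 2, 3, 1, 4, 2, 2, 3, 2].
The maximum is 4; one witness is 6, 12, 13, 17 at positions 1,3,4,6.

4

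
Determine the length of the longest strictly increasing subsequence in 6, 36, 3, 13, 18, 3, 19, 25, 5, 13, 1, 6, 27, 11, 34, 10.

7

One longest increasing subsequence is 6, 13, 18, 19, 25, 27, 34 (positions 1,4,5,7,8,13,15), of length 7; no longer one exists.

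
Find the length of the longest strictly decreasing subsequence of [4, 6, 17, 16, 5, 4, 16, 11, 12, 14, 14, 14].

4

Let dp[i] be the longest decreasing subsequence ending at position i. Then dp = [1, 1, 1, 2, 3, 4, 2, 3, 3, 3, 3, 3].
The maximum is 4; one witness is 17, 16, 5, 4 at positions 3,4,5,6.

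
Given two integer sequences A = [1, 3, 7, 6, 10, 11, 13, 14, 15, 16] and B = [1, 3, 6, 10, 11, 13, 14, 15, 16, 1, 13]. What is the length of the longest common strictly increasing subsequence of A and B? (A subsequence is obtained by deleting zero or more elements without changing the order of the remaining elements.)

9

For each value that appears in both, track the longest common increasing run ending there.
The best achievable length is 9; one witness is 1, 3, 6, 10, 11, 13, 14, 15, 16 (A-positions 1,2,4,5,6,7,8,9,10, B-positions 1,2,3,4,5,6,7,8,9).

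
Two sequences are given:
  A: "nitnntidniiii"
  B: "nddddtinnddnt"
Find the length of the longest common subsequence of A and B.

6

A longest common subsequence is ninndn (length 6); the LCS DP confirms no longer common subsequence exists.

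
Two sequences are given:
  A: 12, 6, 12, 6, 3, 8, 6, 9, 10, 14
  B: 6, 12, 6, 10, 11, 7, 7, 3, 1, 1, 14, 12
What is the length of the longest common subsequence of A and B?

Backtracking the LCS table gives one alignment: 6 (A2,B1) → 12 (A3,B2) → 6 (A4,B3) → 3 (A5,B8) → 14 (A10,B11).
So the longest common subsequence has length 5.

5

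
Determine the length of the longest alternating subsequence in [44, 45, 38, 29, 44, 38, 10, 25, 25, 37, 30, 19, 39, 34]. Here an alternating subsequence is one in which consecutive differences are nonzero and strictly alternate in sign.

9

Track the best alternating length ending on an up-step vs a down-step at each position: up/down = 1/1, 2/1, 1/3, 1/3, 4/3, 4/5, 1/5, 6/5, 6/5, 6/5, 6/7, 6/7, 8/5, 8/9.
The maximum over both is 9; one such subsequence is 44, 45, 38, 44, 10, 37, 30, 39, 34.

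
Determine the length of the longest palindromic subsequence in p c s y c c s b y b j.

One longest palindromic subsequence is yccy (positions 4,5,6,9); it reads the same forward and backward, and the interval DP gives dp[1][11] = 4.

4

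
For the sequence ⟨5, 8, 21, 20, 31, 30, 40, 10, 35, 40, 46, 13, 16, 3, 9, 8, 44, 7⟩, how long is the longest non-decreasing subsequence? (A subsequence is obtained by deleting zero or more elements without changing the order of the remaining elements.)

One longest non-decreasing subsequence is 5, 8, 21, 31, 40, 40, 46 (positions 1,2,3,5,7,10,11), of length 7; no longer one exists.

7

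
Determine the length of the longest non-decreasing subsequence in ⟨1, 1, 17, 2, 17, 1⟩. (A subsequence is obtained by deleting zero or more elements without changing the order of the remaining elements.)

One longest non-decreasing subsequence is 1, 1, 17, 17 (positions 1,2,3,5), of length 4; no longer one exists.

4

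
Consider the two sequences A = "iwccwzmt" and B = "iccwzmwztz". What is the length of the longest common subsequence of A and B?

7

A longest common subsequence is iccwzmt (length 7); the LCS DP confirms no longer common subsequence exists.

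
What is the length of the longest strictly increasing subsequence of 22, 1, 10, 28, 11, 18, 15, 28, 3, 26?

5

Let dp[i] be the longest increasing subsequence ending at position i. Then dp = [1, 1, 2, 3, 3, 4, 4, 5, 2, 5].
The maximum is 5; one witness is 1, 10, 11, 18, 28 at positions 2,3,5,6,8.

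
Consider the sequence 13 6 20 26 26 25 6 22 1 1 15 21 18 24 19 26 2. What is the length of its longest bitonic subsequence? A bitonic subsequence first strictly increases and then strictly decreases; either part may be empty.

8

One longest bitonic subsequence is 13, 20, 26, 25, 22, 21, 19, 2 (positions 1,3,4,6,8,12,15,17): it rises to 26 then falls. Length 8 is optimal.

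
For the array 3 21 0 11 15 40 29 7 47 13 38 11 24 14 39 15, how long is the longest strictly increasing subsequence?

6

Let dp[i] be the longest increasing subsequence ending at position i. Then dp = [1, 2, 1, 2, 3, 4, 4, 2, 5, 3, 5, 3, 4, 4, 6, 5].
The maximum is 6; one witness is 3, 11, 15, 29, 38, 39 at positions 1,4,5,7,11,15.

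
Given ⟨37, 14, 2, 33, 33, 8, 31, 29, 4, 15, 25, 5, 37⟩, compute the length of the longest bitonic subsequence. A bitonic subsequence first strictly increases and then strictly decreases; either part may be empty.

Let inc[i] be the LIS ending at i and dec[i] the longest strictly decreasing subsequence starting at i. inc = [1, 1, 1, 2, 2, 2, 3, 3, 2, 3, 4, 3, 5], dec = [6, 3, 1, 5, 5, 2, 4, 3, 1, 2, 2, 1, 1].
max_i inc[i]+dec[i]−1 = 6, with one witness 37, 33, 31, 29, 25, 5.

6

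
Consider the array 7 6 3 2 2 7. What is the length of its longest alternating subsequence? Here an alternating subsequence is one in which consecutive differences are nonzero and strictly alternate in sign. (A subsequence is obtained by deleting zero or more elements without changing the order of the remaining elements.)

A longest alternating subsequence is 7, 6, 7 (positions 1,2,6); its 2 consecutive differences strictly alternate in sign, and length 3 is optimal.

3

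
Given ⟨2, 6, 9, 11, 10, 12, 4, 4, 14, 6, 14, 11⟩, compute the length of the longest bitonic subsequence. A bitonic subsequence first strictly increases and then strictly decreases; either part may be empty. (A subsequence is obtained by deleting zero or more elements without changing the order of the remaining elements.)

7

One longest bitonic subsequence is 2, 6, 9, 11, 12, 14, 11 (positions 1,2,3,4,6,9,12): it rises to 14 then falls. Length 7 is optimal.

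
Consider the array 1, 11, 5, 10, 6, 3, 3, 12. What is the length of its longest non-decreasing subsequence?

Scanning left to right, the best length ending at each element is: 1→1, 11→2, 5→2, 10→3, 6→3, 3→2, 3→3, 12→4.
So the longest non-decreasing subsequence has length 4, e.g. 1, 5, 10, 12.

4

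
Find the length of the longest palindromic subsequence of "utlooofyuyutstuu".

One longest palindromic subsequence is uutstuu (positions 1,9,12,13,14,15,16); it reads the same forward and backward, and the interval DP gives dp[1][16] = 7.

7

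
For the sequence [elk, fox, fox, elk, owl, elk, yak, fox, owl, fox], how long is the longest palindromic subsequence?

One longest palindromic subsequence is fox fox elk owl elk fox fox (positions 2,3,4,5,6,8,10); it reads the same forward and backward, and the interval DP gives dp[1][10] = 7.

7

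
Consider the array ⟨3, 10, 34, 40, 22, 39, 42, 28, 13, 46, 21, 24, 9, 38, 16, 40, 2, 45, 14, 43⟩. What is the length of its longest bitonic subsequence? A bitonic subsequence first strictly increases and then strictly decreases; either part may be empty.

9

Let inc[i] be the LIS ending at i and dec[i] the longest strictly decreasing subsequence starting at i. inc = [1, 2, 3, 4, 3, 4, 5, 4, 3, 6, 4, 5, 2, 6, 4, 7, 1, 8, 4, 8], dec = [2, 3, 5, 6, 4, 5, 5, 4, 3, 4, 3, 3, 2, 3, 2, 2, 1, 2, 1, 1].
max_i inc[i]+dec[i]−1 = 9, with one witness 3, 10, 34, 40, 39, 28, 24, 16, 14.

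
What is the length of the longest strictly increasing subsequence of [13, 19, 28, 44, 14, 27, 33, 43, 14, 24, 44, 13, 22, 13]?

6

Scanning left to right, the best length ending at each element is: 13→1, 19→2, 28→3, 44→4, 14→2, 27→3, 33→4, 43→5, 14→2, 24→3, 44→6, 13→1, 22→3, 13→1.
So the longest increasing subsequence has length 6, e.g. 13, 19, 28, 33, 43, 44.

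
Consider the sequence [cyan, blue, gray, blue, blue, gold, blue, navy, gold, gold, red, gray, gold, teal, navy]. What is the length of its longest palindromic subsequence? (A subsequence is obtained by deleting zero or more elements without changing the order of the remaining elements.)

Using dp[i][j] = 2 + dp[i+1][j−1] if the ends match, else max(dp[i+1][j], dp[i][j−1]):
dp[1][15] = 5. A witness is navy gold gray gold navy at positions 8,10,12,13,15.

5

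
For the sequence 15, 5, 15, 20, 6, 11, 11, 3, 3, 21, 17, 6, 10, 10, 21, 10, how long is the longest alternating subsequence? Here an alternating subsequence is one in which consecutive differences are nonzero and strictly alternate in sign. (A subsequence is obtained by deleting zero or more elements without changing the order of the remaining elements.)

Track the best alternating length ending on an up-step vs a down-step at each position: up/down = 1/1, 1/2, 3/1, 3/1, 3/4, 5/4, 5/4, 1/6, 1/6, 7/1, 7/8, 7/8, 9/8, 9/8, 9/1, 9/10.
The maximum over both is 10; one such subsequence is 15, 5, 15, 6, 11, 3, 21, 17, 21, 10.

10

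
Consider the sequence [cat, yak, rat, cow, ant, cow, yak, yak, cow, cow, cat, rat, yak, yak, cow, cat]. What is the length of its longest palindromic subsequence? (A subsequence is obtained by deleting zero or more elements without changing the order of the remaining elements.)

One longest palindromic subsequence is cat yak rat cow cow yak yak cow cow rat yak cat (positions 1,2,3,4,6,7,8,9,10,12,14,16); it reads the same forward and backward, and the interval DP gives dp[1][16] = 12.

12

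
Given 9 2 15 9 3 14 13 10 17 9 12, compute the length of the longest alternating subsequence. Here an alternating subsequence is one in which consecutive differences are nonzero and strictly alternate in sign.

9

A longest alternating subsequence is 9, 2, 15, 9, 14, 13, 17, 9, 12 (positions 1,2,3,4,6,7,9,10,11); its 8 consecutive differences strictly alternate in sign, and length 9 is optimal.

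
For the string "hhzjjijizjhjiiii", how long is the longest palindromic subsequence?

Using dp[i][j] = 2 + dp[i+1][j−1] if the ends match, else max(dp[i+1][j], dp[i][j−1]):
dp[1][16] = 7. A witness is iijhjii at positions 6,8,10,11,12,15,16.

7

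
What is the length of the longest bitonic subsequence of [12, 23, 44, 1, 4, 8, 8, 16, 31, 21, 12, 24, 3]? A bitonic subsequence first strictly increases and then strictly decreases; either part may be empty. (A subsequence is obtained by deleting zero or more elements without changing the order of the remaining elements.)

8

One longest bitonic subsequence is 1, 4, 8, 16, 31, 21, 12, 3 (positions 4,5,6,8,9,10,11,13): it rises to 31 then falls. Length 8 is optimal.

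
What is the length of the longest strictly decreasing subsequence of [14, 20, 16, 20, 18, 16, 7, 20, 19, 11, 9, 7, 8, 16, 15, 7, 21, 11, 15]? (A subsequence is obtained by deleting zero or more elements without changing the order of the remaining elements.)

7

Scanning left to right, the best length ending at each element is: 14→1, 20→1, 16→2, 20→1, 18→2, 16→3, 7→4, 20→1, 19→2, 11→4, 9→5, 7→6, 8→6, 16→3, 15→4, 7→7, 21→1, 11→5, 15→4.
So the longest decreasing subsequence has length 7, e.g. 20, 18, 16, 11, 9, 8, 7.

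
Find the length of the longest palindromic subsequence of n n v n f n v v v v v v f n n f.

12

One longest palindromic subsequence is nnfvvvvvvfnn (positions 2,4,5,7,8,9,10,11,12,13,14,15); it reads the same forward and backward, and the interval DP gives dp[1][16] = 12.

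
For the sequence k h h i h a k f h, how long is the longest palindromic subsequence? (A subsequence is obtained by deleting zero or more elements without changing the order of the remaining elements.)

5

Using dp[i][j] = 2 + dp[i+1][j−1] if the ends match, else max(dp[i+1][j], dp[i][j−1]):
dp[1][9] = 5. A witness is hhihh at positions 2,3,4,5,9.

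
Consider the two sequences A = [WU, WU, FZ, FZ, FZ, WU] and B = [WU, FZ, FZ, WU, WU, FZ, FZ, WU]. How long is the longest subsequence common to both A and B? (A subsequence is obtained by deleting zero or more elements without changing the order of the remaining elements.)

A longest common subsequence is WU, WU, FZ, FZ, WU (length 5); the LCS DP confirms no longer common subsequence exists.

5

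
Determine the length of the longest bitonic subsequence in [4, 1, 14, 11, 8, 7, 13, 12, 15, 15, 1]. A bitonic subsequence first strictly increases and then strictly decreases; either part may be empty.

6

Let inc[i] be the LIS ending at i and dec[i] the longest strictly decreasing subsequence starting at i. inc = [1, 1, 2, 2, 2, 2, 3, 3, 4, 4, 1], dec = [2, 1, 5, 4, 3, 2, 3, 2, 2, 2, 1].
max_i inc[i]+dec[i]−1 = 6, with one witness 4, 14, 11, 8, 7, 1.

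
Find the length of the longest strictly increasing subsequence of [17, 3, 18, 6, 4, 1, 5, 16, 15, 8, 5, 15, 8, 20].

Scanning left to right, the best length ending at each element is: 17→1, 3→1, 18→2, 6→2, 4→2, 1→1, 5→3, 16→4, 15→4, 8→4, 5→3, 15→5, 8→4, 20→6.
So the longest increasing subsequence has length 6, e.g. 3, 4, 5, 8, 15, 20.

6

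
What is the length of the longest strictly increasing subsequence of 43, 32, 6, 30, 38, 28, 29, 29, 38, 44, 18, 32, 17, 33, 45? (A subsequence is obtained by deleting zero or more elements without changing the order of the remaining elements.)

6

One longest increasing subsequence is 6, 28, 29, 38, 44, 45 (positions 3,6,7,9,10,15), of length 6; no longer one exists.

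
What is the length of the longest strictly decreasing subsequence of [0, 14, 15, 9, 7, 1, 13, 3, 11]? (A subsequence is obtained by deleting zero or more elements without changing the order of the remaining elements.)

One longest decreasing subsequence is 14, 9, 7, 1 (positions 2,4,5,6), of length 4; no longer one exists.

4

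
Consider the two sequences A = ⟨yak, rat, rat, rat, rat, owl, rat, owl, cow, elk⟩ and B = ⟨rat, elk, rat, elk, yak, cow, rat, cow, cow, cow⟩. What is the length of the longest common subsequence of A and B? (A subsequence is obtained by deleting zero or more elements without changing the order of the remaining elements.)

4

Backtracking the LCS table gives one alignment: rat (A2,B1) → rat (A3,B3) → rat (A4,B7) → cow (A9,B10).
So the longest common subsequence has length 4.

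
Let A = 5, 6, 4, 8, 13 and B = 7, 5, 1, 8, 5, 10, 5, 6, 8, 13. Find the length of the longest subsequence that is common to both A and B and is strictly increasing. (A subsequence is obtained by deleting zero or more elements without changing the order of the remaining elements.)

For each value that appears in both, track the longest common increasing run ending there.
The best achievable length is 4; one witness is 5, 6, 8, 13 (A-positions 1,2,4,5, B-positions 2,8,9,10).

4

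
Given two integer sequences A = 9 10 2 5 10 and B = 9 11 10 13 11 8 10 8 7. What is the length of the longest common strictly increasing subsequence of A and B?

2

A longest common strictly increasing subsequence is 9, 10 (length 2); it appears in order in both A and B, and no longer such subsequence exists.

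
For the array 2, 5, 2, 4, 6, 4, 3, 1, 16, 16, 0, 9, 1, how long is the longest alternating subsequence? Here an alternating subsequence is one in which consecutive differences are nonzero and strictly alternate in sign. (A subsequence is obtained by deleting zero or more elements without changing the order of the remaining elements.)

A longest alternating subsequence is 2, 5, 2, 6, 4, 16, 0, 9, 1 (positions 1,2,3,5,6,9,11,12,13); its 8 consecutive differences strictly alternate in sign, and length 9 is optimal.

9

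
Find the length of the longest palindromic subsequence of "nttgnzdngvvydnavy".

One longest palindromic subsequence is ngndngn (positions 1,4,5,7,8,9,14); it reads the same forward and backward, and the interval DP gives dp[1][17] = 7.

7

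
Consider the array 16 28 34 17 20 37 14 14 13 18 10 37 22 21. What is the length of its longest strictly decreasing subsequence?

One longest decreasing subsequence is 28, 17, 14, 13, 10 (positions 2,4,7,9,11), of length 5; no longer one exists.

5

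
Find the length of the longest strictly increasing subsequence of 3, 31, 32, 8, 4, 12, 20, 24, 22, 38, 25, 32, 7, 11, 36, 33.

Let dp[i] be the longest increasing subsequence ending at position i. Then dp = [1, 2, 3, 2, 2, 3, 4, 5, 5, 6, 6, 7, 3, 4, 8, 8].
The maximum is 8; one witness is 3, 8, 12, 20, 24, 25, 32, 36 at positions 1,4,6,7,8,11,12,15.

8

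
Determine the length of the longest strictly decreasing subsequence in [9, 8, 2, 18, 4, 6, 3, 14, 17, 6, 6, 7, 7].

4

Scanning left to right, the best length ending at each element is: 9→1, 8→2, 2→3, 18→1, 4→3, 6→3, 3→4, 14→2, 17→2, 6→3, 6→3, 7→3, 7→3.
So the longest decreasing subsequence has length 4, e.g. 9, 8, 4, 3.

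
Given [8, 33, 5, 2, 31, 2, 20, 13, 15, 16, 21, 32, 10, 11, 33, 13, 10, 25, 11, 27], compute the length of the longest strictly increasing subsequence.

Scanning left to right, the best length ending at each element is: 8→1, 33→2, 5→1, 2→1, 31→2, 2→1, 20→2, 13→2, 15→3, 16→4, 21→5, 32→6, 10→2, 11→3, 33→7, 13→4, 10→2, 25→6, 11→3, 27→7.
So the longest increasing subsequence has length 7, e.g. 8, 13, 15, 16, 21, 32, 33.

7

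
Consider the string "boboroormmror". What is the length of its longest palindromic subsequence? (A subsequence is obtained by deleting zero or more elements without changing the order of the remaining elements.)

8

Using dp[i][j] = 2 + dp[i+1][j−1] if the ends match, else max(dp[i+1][j], dp[i][j−1]):
dp[1][13] = 8. A witness is rormmror at positions 5,6,8,9,10,11,12,13.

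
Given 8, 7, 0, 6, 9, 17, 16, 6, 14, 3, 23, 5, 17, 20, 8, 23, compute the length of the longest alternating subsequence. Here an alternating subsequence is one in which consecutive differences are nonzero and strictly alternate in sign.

Track the best alternating length ending on an up-step vs a down-step at each position: up/down = 1/1, 1/2, 1/2, 3/2, 3/1, 3/1, 3/4, 3/4, 5/4, 3/6, 7/1, 7/8, 9/8, 9/8, 9/10, 11/1.
The maximum over both is 11; one such subsequence is 8, 7, 9, 6, 14, 3, 23, 5, 17, 8, 23.

11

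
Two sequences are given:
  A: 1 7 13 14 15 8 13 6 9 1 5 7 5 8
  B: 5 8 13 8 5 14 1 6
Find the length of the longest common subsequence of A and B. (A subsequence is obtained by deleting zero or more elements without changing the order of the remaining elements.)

3

A longest common subsequence is 13, 14, 6 (length 3); the LCS DP confirms no longer common subsequence exists.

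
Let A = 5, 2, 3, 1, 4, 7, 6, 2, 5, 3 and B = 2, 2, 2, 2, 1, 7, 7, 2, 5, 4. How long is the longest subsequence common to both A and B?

Backtracking the LCS table gives one alignment: 2 (A2,B4) → 1 (A4,B5) → 7 (A6,B7) → 2 (A8,B8) → 5 (A9,B9).
So the longest common subsequence has length 5.

5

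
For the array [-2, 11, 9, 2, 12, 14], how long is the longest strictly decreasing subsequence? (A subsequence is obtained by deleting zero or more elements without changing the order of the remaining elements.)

Let dp[i] be the longest decreasing subsequence ending at position i. Then dp = [1, 1, 2, 3, 1, 1].
The maximum is 3; one witness is 11, 9, 2 at positions 2,3,4.

3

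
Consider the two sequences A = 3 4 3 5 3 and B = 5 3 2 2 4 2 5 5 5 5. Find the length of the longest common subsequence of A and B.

A longest common subsequence is 3, 4, 5 (length 3); the LCS DP confirms no longer common subsequence exists.

3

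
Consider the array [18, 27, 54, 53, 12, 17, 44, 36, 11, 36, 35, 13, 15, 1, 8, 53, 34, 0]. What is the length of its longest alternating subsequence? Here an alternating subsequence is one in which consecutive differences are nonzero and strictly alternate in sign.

Track the best alternating length ending on an up-step vs a down-step at each position: up/down = 1/1, 2/1, 2/1, 2/3, 1/3, 4/3, 4/3, 4/5, 1/5, 6/5, 6/7, 6/7, 8/7, 1/9, 10/9, 10/3, 10/11, 1/11.
The maximum over both is 11; one such subsequence is 18, 27, 12, 17, 11, 36, 13, 15, 1, 53, 34.

11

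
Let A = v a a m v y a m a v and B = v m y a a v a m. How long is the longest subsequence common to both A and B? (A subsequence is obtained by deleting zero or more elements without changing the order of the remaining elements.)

6

A longest common subsequence is vaavam (length 6); the LCS DP confirms no longer common subsequence exists.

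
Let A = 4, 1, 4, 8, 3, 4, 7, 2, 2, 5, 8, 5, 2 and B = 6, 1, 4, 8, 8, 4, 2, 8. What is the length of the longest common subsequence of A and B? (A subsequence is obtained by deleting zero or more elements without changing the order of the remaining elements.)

6

Backtracking the LCS table gives one alignment: 1 (A2,B2) → 4 (A3,B3) → 8 (A4,B5) → 4 (A6,B6) → 2 (A9,B7) → 8 (A11,B8).
So the longest common subsequence has length 6.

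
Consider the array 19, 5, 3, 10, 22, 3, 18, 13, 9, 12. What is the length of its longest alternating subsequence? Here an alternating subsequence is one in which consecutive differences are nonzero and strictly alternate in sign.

A longest alternating subsequence is 19, 5, 10, 3, 18, 9, 12 (positions 1,2,4,6,7,9,10); its 6 consecutive differences strictly alternate in sign, and length 7 is optimal.

7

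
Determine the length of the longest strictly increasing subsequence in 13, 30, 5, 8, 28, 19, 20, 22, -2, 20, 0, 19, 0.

Scanning left to right, the best length ending at each element is: 13→1, 30→2, 5→1, 8→2, 28→3, 19→3, 20→4, 22→5, -2→1, 20→4, 0→2, 19→3, 0→2.
So the longest increasing subsequence has length 5, e.g. 5, 8, 19, 20, 22.

5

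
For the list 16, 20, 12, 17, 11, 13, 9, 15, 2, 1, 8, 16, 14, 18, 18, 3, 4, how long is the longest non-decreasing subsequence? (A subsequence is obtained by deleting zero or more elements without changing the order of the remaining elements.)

6

Let dp[i] be the longest non-decreasing subsequence ending at position i. Then dp = [1, 2, 1, 2, 1, 2, 1, 3, 1, 1, 2, 4, 3, 5, 6, 2, 3].
The maximum is 6; one witness is 12, 13, 15, 16, 18, 18 at positions 3,6,8,12,14,15.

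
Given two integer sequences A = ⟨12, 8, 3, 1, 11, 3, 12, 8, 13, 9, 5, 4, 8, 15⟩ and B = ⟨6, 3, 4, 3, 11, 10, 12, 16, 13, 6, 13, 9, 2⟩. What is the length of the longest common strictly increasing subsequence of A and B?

For each value that appears in both, track the longest common increasing run ending there.
The best achievable length is 4; one witness is 3, 11, 12, 13 (A-positions 3,5,7,9, B-positions 2,5,7,9).

4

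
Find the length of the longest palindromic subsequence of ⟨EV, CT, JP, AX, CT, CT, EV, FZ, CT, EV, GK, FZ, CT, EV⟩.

7

Using dp[i][j] = 2 + dp[i+1][j−1] if the ends match, else max(dp[i+1][j], dp[i][j−1]):
dp[1][14] = 7. A witness is EV CT FZ GK FZ CT EV at positions 1,2,8,11,12,13,14.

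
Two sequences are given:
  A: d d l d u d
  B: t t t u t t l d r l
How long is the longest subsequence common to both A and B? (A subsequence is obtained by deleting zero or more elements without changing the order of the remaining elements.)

2

Backtracking the LCS table gives one alignment: d (A1,B8) → l (A3,B10).
So the longest common subsequence has length 2.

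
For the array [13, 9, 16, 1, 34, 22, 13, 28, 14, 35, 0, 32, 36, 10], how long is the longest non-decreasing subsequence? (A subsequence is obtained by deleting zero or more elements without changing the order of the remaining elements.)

6

Let dp[i] be the longest non-decreasing subsequence ending at position i. Then dp = [1, 1, 2, 1, 3, 3, 2, 4, 3, 5, 1, 5, 6, 2].
The maximum is 6; one witness is 13, 16, 22, 28, 35, 36 at positions 1,3,6,8,10,13.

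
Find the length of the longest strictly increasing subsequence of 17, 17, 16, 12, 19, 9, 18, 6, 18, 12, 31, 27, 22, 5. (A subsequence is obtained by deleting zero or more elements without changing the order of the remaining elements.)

Let dp[i] be the longest increasing subsequence ending at position i. Then dp = [1, 1, 1, 1, 2, 1, 2, 1, 2, 2, 3, 3, 3, 1].
The maximum is 3; one witness is 17, 19, 31 at positions 1,5,11.

3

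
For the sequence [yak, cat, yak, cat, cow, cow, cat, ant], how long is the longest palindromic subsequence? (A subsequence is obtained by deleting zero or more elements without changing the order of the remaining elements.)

4

One longest palindromic subsequence is cat cow cow cat (positions 4,5,6,7); it reads the same forward and backward, and the interval DP gives dp[1][8] = 4.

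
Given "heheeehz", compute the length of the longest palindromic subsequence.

6

One longest palindromic subsequence is heeeeh (positions 1,2,4,5,6,7); it reads the same forward and backward, and the interval DP gives dp[1][8] = 6.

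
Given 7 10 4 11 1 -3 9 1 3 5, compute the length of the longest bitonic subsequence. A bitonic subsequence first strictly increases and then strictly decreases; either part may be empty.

Let inc[i] be the LIS ending at i and dec[i] the longest strictly decreasing subsequence starting at i. inc = [1, 2, 1, 3, 1, 1, 2, 2, 3, 4], dec = [4, 4, 3, 3, 2, 1, 2, 1, 1, 1].
max_i inc[i]+dec[i]−1 = 5, with one witness 7, 10, 4, 1, -3.

5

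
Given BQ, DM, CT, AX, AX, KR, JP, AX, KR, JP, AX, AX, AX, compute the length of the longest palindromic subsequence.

7

One longest palindromic subsequence is AX AX AX JP AX AX AX (positions 4,5,8,10,11,12,13); it reads the same forward and backward, and the interval DP gives dp[1][13] = 7.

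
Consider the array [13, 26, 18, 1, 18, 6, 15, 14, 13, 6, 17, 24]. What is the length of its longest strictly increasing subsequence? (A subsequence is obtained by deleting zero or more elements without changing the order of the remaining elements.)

5

One longest increasing subsequence is 1, 6, 15, 17, 24 (positions 4,6,7,11,12), of length 5; no longer one exists.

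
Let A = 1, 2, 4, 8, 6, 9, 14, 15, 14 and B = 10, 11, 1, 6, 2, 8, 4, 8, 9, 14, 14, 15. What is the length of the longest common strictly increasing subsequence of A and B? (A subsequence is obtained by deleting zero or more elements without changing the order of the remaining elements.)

7

A longest common strictly increasing subsequence is 1, 2, 4, 8, 9, 14, 15 (length 7); it appears in order in both A and B, and no longer such subsequence exists.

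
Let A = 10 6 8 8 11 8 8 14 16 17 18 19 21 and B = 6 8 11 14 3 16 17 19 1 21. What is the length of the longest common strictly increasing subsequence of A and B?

8

A longest common strictly increasing subsequence is 6, 8, 11, 14, 16, 17, 19, 21 (length 8); it appears in order in both A and B, and no longer such subsequence exists.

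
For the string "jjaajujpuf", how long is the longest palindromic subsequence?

6

Using dp[i][j] = 2 + dp[i+1][j−1] if the ends match, else max(dp[i+1][j], dp[i][j−1]):
dp[1][10] = 6. A witness is jjaajj at positions 1,2,3,4,5,7.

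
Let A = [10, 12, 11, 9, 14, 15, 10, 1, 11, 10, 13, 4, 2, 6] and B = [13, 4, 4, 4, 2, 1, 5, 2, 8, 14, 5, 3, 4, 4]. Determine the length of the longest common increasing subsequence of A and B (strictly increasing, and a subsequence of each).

For each value that appears in both, track the longest common increasing run ending there.
The best achievable length is 2; one witness is 1, 2 (A-positions 8,13, B-positions 6,8).

2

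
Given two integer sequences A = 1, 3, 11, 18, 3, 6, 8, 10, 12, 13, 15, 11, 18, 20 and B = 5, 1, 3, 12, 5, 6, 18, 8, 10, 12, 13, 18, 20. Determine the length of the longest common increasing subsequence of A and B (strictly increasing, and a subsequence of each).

For each value that appears in both, track the longest common increasing run ending there.
The best achievable length is 9; one witness is 1, 3, 6, 8, 10, 12, 13, 18, 20 (A-positions 1,2,6,7,8,9,10,13,14, B-positions 2,3,6,8,9,10,11,12,13).

9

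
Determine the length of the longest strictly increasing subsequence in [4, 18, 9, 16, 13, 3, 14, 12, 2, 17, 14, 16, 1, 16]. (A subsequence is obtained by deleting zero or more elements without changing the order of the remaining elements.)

Let dp[i] be the longest increasing subsequence ending at position i. Then dp = [1, 2, 2, 3, 3, 1, 4, 3, 1, 5, 4, 5, 1, 5].
The maximum is 5; one witness is 4, 9, 13, 14, 17 at positions 1,3,5,7,10.

5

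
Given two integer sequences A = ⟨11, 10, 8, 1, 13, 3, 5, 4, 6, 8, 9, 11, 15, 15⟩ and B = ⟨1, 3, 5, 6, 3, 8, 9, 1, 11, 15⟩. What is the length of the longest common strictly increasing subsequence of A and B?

8

For each value that appears in both, track the longest common increasing run ending there.
The best achievable length is 8; one witness is 1, 3, 5, 6, 8, 9, 11, 15 (A-positions 4,6,7,9,10,11,12,13, B-positions 1,2,3,4,6,7,9,10).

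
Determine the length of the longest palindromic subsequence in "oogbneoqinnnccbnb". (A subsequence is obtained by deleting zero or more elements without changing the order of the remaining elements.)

Using dp[i][j] = 2 + dp[i+1][j−1] if the ends match, else max(dp[i+1][j], dp[i][j−1]):
dp[1][17] = 7. A witness is bnnnnnb at positions 4,5,10,11,12,16,17.

7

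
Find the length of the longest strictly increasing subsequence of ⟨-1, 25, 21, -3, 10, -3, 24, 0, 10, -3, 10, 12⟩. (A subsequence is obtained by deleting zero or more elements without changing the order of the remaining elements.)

Scanning left to right, the best length ending at each element is: -1→1, 25→2, 21→2, -3→1, 10→2, -3→1, 24→3, 0→2, 10→3, -3→1, 10→3, 12→4.
So the longest increasing subsequence has length 4, e.g. -1, 0, 10, 12.

4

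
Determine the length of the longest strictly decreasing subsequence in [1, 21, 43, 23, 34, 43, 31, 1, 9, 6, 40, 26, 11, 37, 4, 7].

6

Let dp[i] be the longest decreasing subsequence ending at position i. Then dp = [1, 1, 1, 2, 2, 1, 3, 4, 4, 5, 2, 4, 5, 3, 6, 6].
The maximum is 6; one witness is 43, 34, 31, 9, 6, 4 at positions 3,5,7,9,10,15.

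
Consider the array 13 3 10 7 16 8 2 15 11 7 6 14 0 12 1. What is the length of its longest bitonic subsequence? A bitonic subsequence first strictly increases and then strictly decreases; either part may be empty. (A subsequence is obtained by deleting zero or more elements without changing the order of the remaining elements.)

One longest bitonic subsequence is 3, 10, 16, 15, 11, 7, 6, 1 (positions 2,3,5,8,9,10,11,15): it rises to 16 then falls. Length 8 is optimal.

8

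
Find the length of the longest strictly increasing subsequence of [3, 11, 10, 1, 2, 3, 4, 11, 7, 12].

Scanning left to right, the best length ending at each element is: 3→1, 11→2, 10→2, 1→1, 2→2, 3→3, 4→4, 11→5, 7→5, 12→6.
So the longest increasing subsequence has length 6, e.g. 1, 2, 3, 4, 11, 12.

6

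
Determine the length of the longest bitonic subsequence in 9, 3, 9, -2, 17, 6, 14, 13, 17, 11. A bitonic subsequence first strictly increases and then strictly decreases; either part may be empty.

Let inc[i] be the LIS ending at i and dec[i] the longest strictly decreasing subsequence starting at i. inc = [1, 1, 2, 1, 3, 2, 3, 3, 4, 3], dec = [3, 2, 2, 1, 4, 1, 3, 2, 2, 1].
max_i inc[i]+dec[i]−1 = 6, with one witness 3, 9, 17, 14, 13, 11.

6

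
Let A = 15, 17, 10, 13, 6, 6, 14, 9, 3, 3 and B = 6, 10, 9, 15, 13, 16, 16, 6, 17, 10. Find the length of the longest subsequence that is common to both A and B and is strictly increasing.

2

For each value that appears in both, track the longest common increasing run ending there.
The best achievable length is 2; one witness is 6, 9 (A-positions 5,8, B-positions 1,3).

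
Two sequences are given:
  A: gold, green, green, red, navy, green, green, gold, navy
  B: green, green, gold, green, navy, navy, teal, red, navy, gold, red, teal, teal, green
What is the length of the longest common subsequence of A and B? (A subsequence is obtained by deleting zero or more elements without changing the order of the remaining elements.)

5

A longest common subsequence is gold, green, red, navy, green (length 5); the LCS DP confirms no longer common subsequence exists.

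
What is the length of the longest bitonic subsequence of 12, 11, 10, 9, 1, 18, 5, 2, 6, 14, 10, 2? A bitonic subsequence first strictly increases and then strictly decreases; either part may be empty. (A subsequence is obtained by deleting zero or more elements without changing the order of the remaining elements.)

6

One longest bitonic subsequence is 12, 11, 10, 9, 6, 2 (positions 1,2,3,4,9,12): it rises to 12 then falls. Length 6 is optimal.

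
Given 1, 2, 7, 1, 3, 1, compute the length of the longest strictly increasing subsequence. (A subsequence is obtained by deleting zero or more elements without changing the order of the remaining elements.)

One longest increasing subsequence is 1, 2, 7 (positions 1,2,3), of length 3; no longer one exists.

3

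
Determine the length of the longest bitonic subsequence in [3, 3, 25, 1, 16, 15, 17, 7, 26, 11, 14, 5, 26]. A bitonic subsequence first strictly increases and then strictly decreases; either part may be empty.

6

One longest bitonic subsequence is 3, 25, 16, 15, 14, 5 (positions 1,3,5,6,11,12): it rises to 25 then falls. Length 6 is optimal.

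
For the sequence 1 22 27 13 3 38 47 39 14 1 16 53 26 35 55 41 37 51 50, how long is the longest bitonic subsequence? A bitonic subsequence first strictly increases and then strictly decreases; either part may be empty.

9

Let inc[i] be the LIS ending at i and dec[i] the longest strictly decreasing subsequence starting at i. inc = [1, 2, 3, 2, 2, 4, 5, 5, 3, 1, 4, 6, 5, 6, 7, 7, 7, 8, 8], dec = [1, 4, 4, 3, 2, 3, 4, 3, 2, 1, 1, 3, 1, 1, 3, 2, 1, 2, 1].
max_i inc[i]+dec[i]−1 = 9, with one witness 1, 22, 27, 38, 47, 53, 55, 51, 50.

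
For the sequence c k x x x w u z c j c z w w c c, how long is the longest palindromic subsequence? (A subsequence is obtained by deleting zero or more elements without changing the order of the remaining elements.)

One longest palindromic subsequence is cwzcjczwc (positions 1,6,8,9,10,11,12,14,16); it reads the same forward and backward, and the interval DP gives dp[1][16] = 9.

9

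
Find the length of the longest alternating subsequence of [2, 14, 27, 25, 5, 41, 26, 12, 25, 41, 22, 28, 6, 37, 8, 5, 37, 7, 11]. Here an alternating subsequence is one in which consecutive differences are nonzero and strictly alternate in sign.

14

A longest alternating subsequence is 2, 27, 25, 41, 12, 25, 22, 28, 6, 37, 8, 37, 7, 11 (positions 1,3,4,6,8,9,11,12,13,14,15,17,18,19); its 13 consecutive differences strictly alternate in sign, and length 14 is optimal.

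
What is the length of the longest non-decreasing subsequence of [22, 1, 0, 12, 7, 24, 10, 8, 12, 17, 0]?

One longest non-decreasing subsequence is 1, 7, 10, 12, 17 (positions 2,5,7,9,10), of length 5; no longer one exists.

5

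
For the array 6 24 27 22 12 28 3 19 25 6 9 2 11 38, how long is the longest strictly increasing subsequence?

5

Scanning left to right, the best length ending at each element is: 6→1, 24→2, 27→3, 22→2, 12→2, 28→4, 3→1, 19→3, 25→4, 6→2, 9→3, 2→1, 11→4, 38→5.
So the longest increasing subsequence has length 5, e.g. 6, 24, 27, 28, 38.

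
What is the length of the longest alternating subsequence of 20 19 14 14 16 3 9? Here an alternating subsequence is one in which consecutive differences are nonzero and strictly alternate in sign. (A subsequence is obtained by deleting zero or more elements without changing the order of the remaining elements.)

5

A longest alternating subsequence is 20, 14, 16, 3, 9 (positions 1,3,5,6,7); its 4 consecutive differences strictly alternate in sign, and length 5 is optimal.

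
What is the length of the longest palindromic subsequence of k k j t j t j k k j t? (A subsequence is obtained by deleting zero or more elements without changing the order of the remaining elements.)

9

Using dp[i][j] = 2 + dp[i+1][j−1] if the ends match, else max(dp[i+1][j], dp[i][j−1]):
dp[1][11] = 9. A witness is kkjtjtjkk at positions 1,2,3,4,5,6,7,8,9.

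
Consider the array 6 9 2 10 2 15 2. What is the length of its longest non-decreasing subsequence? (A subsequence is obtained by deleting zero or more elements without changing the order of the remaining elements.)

4

Let dp[i] be the longest non-decreasing subsequence ending at position i. Then dp = [1, 2, 1, 3, 2, 4, 3].
The maximum is 4; one witness is 6, 9, 10, 15 at positions 1,2,4,6.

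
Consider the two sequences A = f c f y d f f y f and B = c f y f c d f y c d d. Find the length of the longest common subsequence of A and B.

6

Backtracking the LCS table gives one alignment: c (A2,B1) → f (A3,B2) → y (A4,B3) → d (A5,B6) → f (A7,B7) → y (A8,B8).
So the longest common subsequence has length 6.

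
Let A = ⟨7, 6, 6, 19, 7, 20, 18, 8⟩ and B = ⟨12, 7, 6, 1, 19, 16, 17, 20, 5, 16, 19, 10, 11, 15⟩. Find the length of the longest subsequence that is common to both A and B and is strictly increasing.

3

A longest common strictly increasing subsequence is 7, 19, 20 (length 3); it appears in order in both A and B, and no longer such subsequence exists.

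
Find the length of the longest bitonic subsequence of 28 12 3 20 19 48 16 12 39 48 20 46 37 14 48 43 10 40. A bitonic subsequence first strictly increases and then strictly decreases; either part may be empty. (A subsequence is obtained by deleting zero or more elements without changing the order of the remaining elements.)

Let inc[i] be the LIS ending at i and dec[i] the longest strictly decreasing subsequence starting at i. inc = [1, 1, 1, 2, 2, 3, 2, 2, 3, 4, 3, 4, 4, 3, 5, 5, 2, 5], dec = [6, 2, 1, 5, 4, 5, 3, 2, 4, 5, 3, 4, 3, 2, 3, 2, 1, 1].
max_i inc[i]+dec[i]−1 = 8, with one witness 12, 20, 39, 48, 46, 37, 14, 10.

8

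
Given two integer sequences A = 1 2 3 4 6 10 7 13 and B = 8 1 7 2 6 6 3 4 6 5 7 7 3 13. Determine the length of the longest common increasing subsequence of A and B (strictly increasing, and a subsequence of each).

7

For each value that appears in both, track the longest common increasing run ending there.
The best achievable length is 7; one witness is 1, 2, 3, 4, 6, 7, 13 (A-positions 1,2,3,4,5,7,8, B-positions 2,4,7,8,9,11,14).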